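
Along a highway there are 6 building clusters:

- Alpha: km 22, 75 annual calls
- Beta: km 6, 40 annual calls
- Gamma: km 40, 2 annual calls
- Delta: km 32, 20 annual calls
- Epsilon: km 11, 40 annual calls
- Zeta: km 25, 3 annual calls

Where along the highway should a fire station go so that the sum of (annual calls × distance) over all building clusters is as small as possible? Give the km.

For a sum of weighted absolute distances on a line, the optimum is the weighted median (not the mean). Total weight W = 180; half-weight = 90.
Sort by position and accumulate weight:
  km 6 (Beta, w=40) → cum 40
  km 11 (Epsilon, w=40) → cum 80
  km 22 (Alpha, w=75) → cum 155  ≥ 90 → median here
  km 25 (Zeta, w=3) → cum 158
  km 32 (Delta, w=20) → cum 178
  km 40 (Gamma, w=2) → cum 180
Optimal location: km 22.

x = 22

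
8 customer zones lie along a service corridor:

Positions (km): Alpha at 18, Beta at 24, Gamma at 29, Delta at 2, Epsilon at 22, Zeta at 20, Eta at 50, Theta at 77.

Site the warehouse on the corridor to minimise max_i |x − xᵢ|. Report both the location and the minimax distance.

The 1-center on a line is the midpoint of the two extreme points: leftmost at 2, rightmost at 77.
Optimal location = (2 + 77)/2 = 39.5; maximum distance = (77 − 2)/2 = 37.5.

location 39.5, max distance 37.5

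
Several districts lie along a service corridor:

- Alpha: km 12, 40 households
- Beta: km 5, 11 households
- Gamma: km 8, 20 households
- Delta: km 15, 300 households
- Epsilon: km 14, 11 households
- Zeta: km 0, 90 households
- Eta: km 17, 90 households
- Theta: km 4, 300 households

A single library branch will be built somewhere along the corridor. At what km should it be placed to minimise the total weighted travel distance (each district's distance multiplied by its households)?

x = 12

For a sum of weighted absolute distances on a line, the optimum is the weighted median (not the mean). Total weight W = 862; half-weight = 431.
Sort by position and accumulate weight:
  km 0 (Zeta, w=90) → cum 90
  km 4 (Theta, w=300) → cum 390
  km 5 (Beta, w=11) → cum 401
  km 8 (Gamma, w=20) → cum 421
  km 12 (Alpha, w=40) → cum 461  ≥ 431 → median here
  km 14 (Epsilon, w=11) → cum 472
  km 15 (Delta, w=300) → cum 772
  km 17 (Eta, w=90) → cum 862
Optimal location: km 12.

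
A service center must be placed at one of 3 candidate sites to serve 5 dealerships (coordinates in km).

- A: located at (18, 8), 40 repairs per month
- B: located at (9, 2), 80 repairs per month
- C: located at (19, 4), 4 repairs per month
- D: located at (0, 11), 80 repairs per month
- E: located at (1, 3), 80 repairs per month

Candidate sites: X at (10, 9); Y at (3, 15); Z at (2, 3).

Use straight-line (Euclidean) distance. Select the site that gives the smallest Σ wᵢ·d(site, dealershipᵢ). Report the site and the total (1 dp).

Total weighted distance at each candidate:
  X (10, 9): total = 2610.5
  Y (3, 15): total = 3258.5
  Z (2, 3): total = 2044.0
Minimum is at Z with total 2044.0 km.

Z, total 2044.0 km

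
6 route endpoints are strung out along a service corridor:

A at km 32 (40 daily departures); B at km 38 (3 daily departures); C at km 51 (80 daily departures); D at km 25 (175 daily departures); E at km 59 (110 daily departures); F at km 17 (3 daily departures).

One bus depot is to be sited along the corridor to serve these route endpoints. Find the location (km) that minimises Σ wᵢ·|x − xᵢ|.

x = 32

For a sum of weighted absolute distances on a line, the optimum is the weighted median (not the mean). Total weight W = 411; half-weight = 205.5.
Sort by position and accumulate weight:
  km 17 (F, w=3) → cum 3
  km 25 (D, w=175) → cum 178
  km 32 (A, w=40) → cum 218  ≥ 205.5 → median here
  km 38 (B, w=3) → cum 221
  km 51 (C, w=80) → cum 301
  km 59 (E, w=110) → cum 411
Optimal location: km 32.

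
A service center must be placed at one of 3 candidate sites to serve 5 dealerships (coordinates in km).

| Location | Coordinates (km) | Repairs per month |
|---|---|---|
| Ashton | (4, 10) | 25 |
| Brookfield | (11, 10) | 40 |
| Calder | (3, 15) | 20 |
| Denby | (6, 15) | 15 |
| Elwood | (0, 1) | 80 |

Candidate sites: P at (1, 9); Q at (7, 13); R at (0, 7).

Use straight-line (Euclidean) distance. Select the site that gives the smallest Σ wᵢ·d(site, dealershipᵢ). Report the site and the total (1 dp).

Total weighted distance at each candidate:
  P (1, 9): total = 1369.7
  Q (7, 13): total = 1540.4
  R (0, 7): total = 1382.0
Minimum is at P with total 1369.7 km.

P, total 1369.7 km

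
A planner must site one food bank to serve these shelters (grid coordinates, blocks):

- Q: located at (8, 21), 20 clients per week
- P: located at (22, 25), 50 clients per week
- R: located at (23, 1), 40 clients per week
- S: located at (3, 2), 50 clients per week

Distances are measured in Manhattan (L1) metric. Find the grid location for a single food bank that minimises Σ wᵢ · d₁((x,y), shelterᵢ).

(22, 2)

Manhattan distance separates: Σwᵢ(|x−xᵢ|+|y−yᵢ|) = Σwᵢ|x−xᵢ| + Σwᵢ|y−yᵢ|, so x and y are optimised independently as 1-D weighted medians.
Total weight W = 160; half = 80.
x-coordinate, sorted with cumulative weight:
  x=3 (S, w=50) cum 50
  x=8 (Q, w=20) cum 70
  x=22 (P, w=50) cum 120  ← median
  x=23 (R, w=40) cum 160
⇒ x* = 22
y-coordinate, sorted with cumulative weight:
  y=1 (R, w=40) cum 40
  y=2 (S, w=50) cum 90  ← median
  y=21 (Q, w=20) cum 110
  y=25 (P, w=50) cum 160
⇒ y* = 2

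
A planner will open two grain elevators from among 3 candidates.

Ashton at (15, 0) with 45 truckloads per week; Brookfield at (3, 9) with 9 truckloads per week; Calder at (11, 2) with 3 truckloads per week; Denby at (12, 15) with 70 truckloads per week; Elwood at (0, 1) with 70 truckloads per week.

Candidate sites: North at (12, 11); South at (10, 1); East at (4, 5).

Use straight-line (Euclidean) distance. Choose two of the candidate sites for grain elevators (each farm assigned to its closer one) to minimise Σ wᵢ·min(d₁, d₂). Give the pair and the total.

Evaluate every pair (each demand assigned to the nearer of the two):
  {North, East}: total = 1249.0
  {North, South}: total = 1296.7
  {South, East}: total = 1563.2
Best pair: {North, East} with total 1249.0.

{North, East}, total 1249.0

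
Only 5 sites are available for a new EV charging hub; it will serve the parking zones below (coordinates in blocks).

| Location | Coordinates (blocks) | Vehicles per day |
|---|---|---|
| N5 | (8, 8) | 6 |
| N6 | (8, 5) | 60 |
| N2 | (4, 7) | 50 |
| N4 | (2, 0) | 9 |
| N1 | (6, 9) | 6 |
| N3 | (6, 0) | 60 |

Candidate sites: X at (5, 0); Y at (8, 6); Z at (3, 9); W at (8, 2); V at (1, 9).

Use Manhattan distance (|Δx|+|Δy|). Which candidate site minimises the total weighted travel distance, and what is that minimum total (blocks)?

Y, total 940 blocks

Total weighted distance at each candidate:
  X (5, 0): total = 1093
  Y (8, 6): total = 940
  Z (3, 9): total = 1554
  W (8, 2): total = 1032
  V (1, 9): total = 1918
Minimum is at Y with total 940 blocks.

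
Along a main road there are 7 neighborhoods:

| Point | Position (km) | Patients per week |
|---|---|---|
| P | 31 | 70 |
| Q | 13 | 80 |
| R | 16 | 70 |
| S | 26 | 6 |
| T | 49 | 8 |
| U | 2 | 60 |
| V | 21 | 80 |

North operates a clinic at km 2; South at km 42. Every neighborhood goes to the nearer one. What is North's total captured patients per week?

290

The indifferent point is the midpoint (2+42)/2 = 22; neighborhoods left of it (closer to North at 2) go to North, those right go to South.
  U at 2 (w=60) → North
  Q at 13 (w=80) → North
  R at 16 (w=70) → North
  V at 21 (w=80) → North
  S at 26 (w=6) → South
  P at 31 (w=70) → South
  T at 49 (w=8) → South
North captures 290; South captures 84.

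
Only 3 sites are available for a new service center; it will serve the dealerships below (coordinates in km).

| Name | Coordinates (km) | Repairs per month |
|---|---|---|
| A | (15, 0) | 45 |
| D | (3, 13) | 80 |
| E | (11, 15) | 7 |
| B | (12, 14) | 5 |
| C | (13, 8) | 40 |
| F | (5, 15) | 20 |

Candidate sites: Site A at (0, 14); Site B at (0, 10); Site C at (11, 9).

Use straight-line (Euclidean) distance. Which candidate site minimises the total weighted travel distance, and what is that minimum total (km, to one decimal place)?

Site C, total 1485.4 km

Total weighted distance at each candidate:
  Site A (0, 14): total = 1988.3
  Site B (0, 10): total = 1966.0
  Site C (11, 9): total = 1485.4
Minimum is at Site C with total 1485.4 km.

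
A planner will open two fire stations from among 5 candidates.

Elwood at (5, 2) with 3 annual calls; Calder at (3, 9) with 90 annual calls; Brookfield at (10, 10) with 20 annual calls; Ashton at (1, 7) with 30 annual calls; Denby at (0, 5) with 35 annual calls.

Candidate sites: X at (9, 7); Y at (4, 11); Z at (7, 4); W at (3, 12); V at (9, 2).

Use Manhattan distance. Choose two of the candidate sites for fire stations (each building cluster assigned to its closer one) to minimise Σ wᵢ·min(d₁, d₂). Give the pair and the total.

{Y, Z}, total 912

Evaluate every pair (each demand assigned to the nearer of the two):
  {Y, Z}: total = 912
  {X, Y}: total = 937
  {X, W}: total = 937
  {Z, W}: total = 952
  {Y, V}: total = 982
  {Y, W}: total = 1000
  {W, V}: total = 1022
  {X, Z}: total = 1332
  {X, V}: total = 1437
  {Z, V}: total = 1552
Best pair: {Y, Z} with total 912.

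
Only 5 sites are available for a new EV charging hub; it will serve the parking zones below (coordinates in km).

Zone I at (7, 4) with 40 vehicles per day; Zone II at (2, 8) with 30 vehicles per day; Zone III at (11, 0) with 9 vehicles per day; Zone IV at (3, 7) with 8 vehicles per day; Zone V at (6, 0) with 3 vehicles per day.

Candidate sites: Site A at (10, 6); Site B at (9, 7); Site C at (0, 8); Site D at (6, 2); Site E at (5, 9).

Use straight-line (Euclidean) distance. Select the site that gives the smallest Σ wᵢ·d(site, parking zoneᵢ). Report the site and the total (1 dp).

Total weighted distance at each candidate:
  Site A (10, 6): total = 524.6
  Site B (9, 7): total = 492.7
  Site C (0, 8): total = 560.2
  Site D (6, 2): total = 406.9
  Site E (5, 9): total = 457.4
Minimum is at Site D with total 406.9 km.

Site D, total 406.9 km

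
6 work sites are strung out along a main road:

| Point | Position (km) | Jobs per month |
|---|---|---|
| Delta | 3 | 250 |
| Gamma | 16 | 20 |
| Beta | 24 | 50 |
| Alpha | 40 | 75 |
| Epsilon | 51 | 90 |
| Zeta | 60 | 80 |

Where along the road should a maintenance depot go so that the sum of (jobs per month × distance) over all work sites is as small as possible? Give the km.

x = 24

For a sum of weighted absolute distances on a line, the optimum is the weighted median (not the mean). Total weight W = 565; half-weight = 282.5.
Sort by position and accumulate weight:
  km 3 (Delta, w=250) → cum 250
  km 16 (Gamma, w=20) → cum 270
  km 24 (Beta, w=50) → cum 320  ≥ 282.5 → median here
  km 40 (Alpha, w=75) → cum 395
  km 51 (Epsilon, w=90) → cum 485
  km 60 (Zeta, w=80) → cum 565
Optimal location: km 24.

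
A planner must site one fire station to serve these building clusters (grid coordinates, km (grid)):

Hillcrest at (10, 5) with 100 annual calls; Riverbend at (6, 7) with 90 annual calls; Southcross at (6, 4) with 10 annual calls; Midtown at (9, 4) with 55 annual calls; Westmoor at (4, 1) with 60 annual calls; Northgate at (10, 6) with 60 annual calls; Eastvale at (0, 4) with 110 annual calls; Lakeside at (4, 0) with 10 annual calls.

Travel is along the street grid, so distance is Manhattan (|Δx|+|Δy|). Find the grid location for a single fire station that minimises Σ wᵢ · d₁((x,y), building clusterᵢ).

Manhattan distance separates: Σwᵢ(|x−xᵢ|+|y−yᵢ|) = Σwᵢ|x−xᵢ| + Σwᵢ|y−yᵢ|, so x and y are optimised independently as 1-D weighted medians.
Total weight W = 495; half = 247.5.
x-coordinate, sorted with cumulative weight:
  x=0 (Eastvale, w=110) cum 110
  x=4 (Westmoor, w=60) cum 170
  x=4 (Lakeside, w=10) cum 180
  x=6 (Riverbend, w=90) cum 270  ← median
  x=6 (Southcross, w=10) cum 280
  x=9 (Midtown, w=55) cum 335
  x=10 (Hillcrest, w=100) cum 435
  x=10 (Northgate, w=60) cum 495
⇒ x* = 6
y-coordinate, sorted with cumulative weight:
  y=0 (Lakeside, w=10) cum 10
  y=1 (Westmoor, w=60) cum 70
  y=4 (Southcross, w=10) cum 80
  y=4 (Midtown, w=55) cum 135
  y=4 (Eastvale, w=110) cum 245
  y=5 (Hillcrest, w=100) cum 345  ← median
  y=6 (Northgate, w=60) cum 405
  y=7 (Riverbend, w=90) cum 495
⇒ y* = 5

(6, 5)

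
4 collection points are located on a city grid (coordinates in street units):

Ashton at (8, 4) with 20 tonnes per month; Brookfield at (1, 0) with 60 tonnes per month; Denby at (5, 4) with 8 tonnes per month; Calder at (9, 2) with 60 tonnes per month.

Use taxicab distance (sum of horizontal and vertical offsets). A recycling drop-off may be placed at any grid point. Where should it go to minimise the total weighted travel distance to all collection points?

(8, 2)

Manhattan distance separates: Σwᵢ(|x−xᵢ|+|y−yᵢ|) = Σwᵢ|x−xᵢ| + Σwᵢ|y−yᵢ|, so x and y are optimised independently as 1-D weighted medians.
Total weight W = 148; half = 74.
x-coordinate, sorted with cumulative weight:
  x=1 (Brookfield, w=60) cum 60
  x=5 (Denby, w=8) cum 68
  x=8 (Ashton, w=20) cum 88  ← median
  x=9 (Calder, w=60) cum 148
⇒ x* = 8
y-coordinate, sorted with cumulative weight:
  y=0 (Brookfield, w=60) cum 60
  y=2 (Calder, w=60) cum 120  ← median
  y=4 (Ashton, w=20) cum 140
  y=4 (Denby, w=8) cum 148
⇒ y* = 2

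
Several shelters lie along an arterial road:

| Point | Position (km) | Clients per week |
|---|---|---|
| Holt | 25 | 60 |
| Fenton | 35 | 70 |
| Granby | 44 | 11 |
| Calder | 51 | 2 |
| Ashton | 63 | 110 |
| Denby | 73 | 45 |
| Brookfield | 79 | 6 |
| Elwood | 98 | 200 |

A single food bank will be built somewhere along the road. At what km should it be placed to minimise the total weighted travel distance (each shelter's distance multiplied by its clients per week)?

For a sum of weighted absolute distances on a line, the optimum is the weighted median (not the mean). Total weight W = 504; half-weight = 252.
Sort by position and accumulate weight:
  km 25 (Holt, w=60) → cum 60
  km 35 (Fenton, w=70) → cum 130
  km 44 (Granby, w=11) → cum 141
  km 51 (Calder, w=2) → cum 143
  km 63 (Ashton, w=110) → cum 253  ≥ 252 → median here
  km 73 (Denby, w=45) → cum 298
  km 79 (Brookfield, w=6) → cum 304
  km 98 (Elwood, w=200) → cum 504
Optimal location: km 63.

x = 63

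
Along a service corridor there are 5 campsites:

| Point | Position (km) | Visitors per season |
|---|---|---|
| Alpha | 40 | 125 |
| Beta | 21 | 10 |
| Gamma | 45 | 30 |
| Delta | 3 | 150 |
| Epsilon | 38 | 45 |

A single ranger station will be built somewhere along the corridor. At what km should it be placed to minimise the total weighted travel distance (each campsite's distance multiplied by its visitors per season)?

x = 38

For a sum of weighted absolute distances on a line, the optimum is the weighted median (not the mean). Total weight W = 360; half-weight = 180.
Sort by position and accumulate weight:
  km 3 (Delta, w=150) → cum 150
  km 21 (Beta, w=10) → cum 160
  km 38 (Epsilon, w=45) → cum 205  ≥ 180 → median here
  km 40 (Alpha, w=125) → cum 330
  km 45 (Gamma, w=30) → cum 360
Optimal location: km 38.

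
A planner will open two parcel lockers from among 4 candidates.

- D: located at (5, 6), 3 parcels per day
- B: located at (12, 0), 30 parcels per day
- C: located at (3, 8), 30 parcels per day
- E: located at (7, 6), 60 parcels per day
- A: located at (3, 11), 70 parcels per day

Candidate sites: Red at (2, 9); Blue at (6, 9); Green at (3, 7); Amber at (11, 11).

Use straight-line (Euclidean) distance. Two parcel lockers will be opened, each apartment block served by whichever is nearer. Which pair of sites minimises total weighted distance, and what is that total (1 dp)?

Evaluate every pair (each demand assigned to the nearer of the two):
  {Red, Blue}: total = 722.7
  {Red, Green}: total = 782.7
  {Blue, Green}: total = 803.3
  {Blue, Amber}: total = 871.0
  {Red, Amber}: total = 892.9
  {Green, Amber}: total = 895.5
Best pair: {Red, Blue} with total 722.7.

{Red, Blue}, total 722.7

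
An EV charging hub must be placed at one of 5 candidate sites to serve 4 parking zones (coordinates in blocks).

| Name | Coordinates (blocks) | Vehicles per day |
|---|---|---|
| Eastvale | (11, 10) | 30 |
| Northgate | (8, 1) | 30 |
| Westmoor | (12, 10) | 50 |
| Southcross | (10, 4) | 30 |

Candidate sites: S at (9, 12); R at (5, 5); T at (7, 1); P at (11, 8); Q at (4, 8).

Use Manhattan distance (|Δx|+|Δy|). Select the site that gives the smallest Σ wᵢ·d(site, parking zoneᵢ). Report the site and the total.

Total weighted distance at each candidate:
  S (9, 12): total = 1000
  R (5, 5): total = 1320
  T (7, 1): total = 1300
  P (11, 8): total = 660
  Q (4, 8): total = 1400
Minimum is at P with total 660 blocks.

P, total 660 blocks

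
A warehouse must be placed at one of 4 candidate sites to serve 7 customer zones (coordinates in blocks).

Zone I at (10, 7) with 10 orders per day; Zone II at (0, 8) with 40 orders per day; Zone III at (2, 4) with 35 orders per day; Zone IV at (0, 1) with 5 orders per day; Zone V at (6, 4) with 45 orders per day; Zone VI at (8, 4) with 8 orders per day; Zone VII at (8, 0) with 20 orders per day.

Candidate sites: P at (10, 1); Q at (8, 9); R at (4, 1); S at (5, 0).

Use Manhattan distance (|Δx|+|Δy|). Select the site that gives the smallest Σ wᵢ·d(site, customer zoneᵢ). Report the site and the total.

Total weighted distance at each candidate:
  P (10, 1): total = 1590
  Q (8, 9): total = 1400
  R (4, 1): total = 1136
  S (5, 0): total = 1256
Minimum is at R with total 1136 blocks.

R, total 1136 blocks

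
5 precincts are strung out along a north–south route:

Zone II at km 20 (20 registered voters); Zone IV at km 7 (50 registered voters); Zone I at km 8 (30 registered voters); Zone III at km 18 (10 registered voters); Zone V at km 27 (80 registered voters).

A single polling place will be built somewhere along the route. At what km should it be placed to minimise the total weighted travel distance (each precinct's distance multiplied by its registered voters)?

x = 20

For a sum of weighted absolute distances on a line, the optimum is the weighted median (not the mean). Total weight W = 190; half-weight = 95.
Sort by position and accumulate weight:
  km 7 (Zone IV, w=50) → cum 50
  km 8 (Zone I, w=30) → cum 80
  km 18 (Zone III, w=10) → cum 90
  km 20 (Zone II, w=20) → cum 110  ≥ 95 → median here
  km 27 (Zone V, w=80) → cum 190
Optimal location: km 20.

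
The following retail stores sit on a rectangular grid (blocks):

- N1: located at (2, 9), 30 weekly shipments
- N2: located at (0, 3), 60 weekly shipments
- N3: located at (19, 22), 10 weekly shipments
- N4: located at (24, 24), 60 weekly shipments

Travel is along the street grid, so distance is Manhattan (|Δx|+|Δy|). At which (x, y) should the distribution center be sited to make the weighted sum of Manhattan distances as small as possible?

Manhattan distance separates: Σwᵢ(|x−xᵢ|+|y−yᵢ|) = Σwᵢ|x−xᵢ| + Σwᵢ|y−yᵢ|, so x and y are optimised independently as 1-D weighted medians.
Total weight W = 160; half = 80.
x-coordinate, sorted with cumulative weight:
  x=0 (N2, w=60) cum 60
  x=2 (N1, w=30) cum 90  ← median
  x=19 (N3, w=10) cum 100
  x=24 (N4, w=60) cum 160
⇒ x* = 2
y-coordinate, sorted with cumulative weight:
  y=3 (N2, w=60) cum 60
  y=9 (N1, w=30) cum 90  ← median
  y=22 (N3, w=10) cum 100
  y=24 (N4, w=60) cum 160
⇒ y* = 9

(2, 9)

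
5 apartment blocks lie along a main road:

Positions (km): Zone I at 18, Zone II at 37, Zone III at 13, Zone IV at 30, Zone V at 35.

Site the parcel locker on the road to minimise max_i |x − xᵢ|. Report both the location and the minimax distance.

The 1-center on a line is the midpoint of the two extreme points: leftmost at 13, rightmost at 37.
Optimal location = (13 + 37)/2 = 25; maximum distance = (37 − 13)/2 = 12.

location 25, max distance 12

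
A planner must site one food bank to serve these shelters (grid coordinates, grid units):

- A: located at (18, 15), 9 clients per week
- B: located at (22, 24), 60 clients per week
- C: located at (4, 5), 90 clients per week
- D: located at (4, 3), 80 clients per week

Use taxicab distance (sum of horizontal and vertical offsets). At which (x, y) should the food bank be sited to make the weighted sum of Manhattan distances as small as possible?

(4, 5)

Manhattan distance separates: Σwᵢ(|x−xᵢ|+|y−yᵢ|) = Σwᵢ|x−xᵢ| + Σwᵢ|y−yᵢ|, so x and y are optimised independently as 1-D weighted medians.
Total weight W = 239; half = 119.5.
x-coordinate, sorted with cumulative weight:
  x=4 (C, w=90) cum 90
  x=4 (D, w=80) cum 170  ← median
  x=18 (A, w=9) cum 179
  x=22 (B, w=60) cum 239
⇒ x* = 4
y-coordinate, sorted with cumulative weight:
  y=3 (D, w=80) cum 80
  y=5 (C, w=90) cum 170  ← median
  y=15 (A, w=9) cum 179
  y=24 (B, w=60) cum 239
⇒ y* = 5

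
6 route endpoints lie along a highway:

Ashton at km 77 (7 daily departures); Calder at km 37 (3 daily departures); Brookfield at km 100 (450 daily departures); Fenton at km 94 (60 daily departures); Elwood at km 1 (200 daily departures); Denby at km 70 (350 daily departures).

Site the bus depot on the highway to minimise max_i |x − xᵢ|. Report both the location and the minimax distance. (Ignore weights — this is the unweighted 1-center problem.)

location 50.5, max distance 49.5

The 1-center on a line is the midpoint of the two extreme points: leftmost at 1, rightmost at 100.
Optimal location = (1 + 100)/2 = 50.5; maximum distance = (100 − 1)/2 = 49.5.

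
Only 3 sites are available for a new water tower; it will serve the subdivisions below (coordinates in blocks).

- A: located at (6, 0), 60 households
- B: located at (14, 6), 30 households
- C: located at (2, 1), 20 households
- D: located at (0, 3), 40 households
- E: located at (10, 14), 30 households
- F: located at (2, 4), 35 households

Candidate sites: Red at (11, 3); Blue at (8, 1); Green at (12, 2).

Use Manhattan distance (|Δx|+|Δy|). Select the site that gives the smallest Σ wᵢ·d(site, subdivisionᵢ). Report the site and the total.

Total weighted distance at each candidate:
  Red (11, 3): total = 2030
  Blue (8, 1): total = 1795
  Green (12, 2): total = 2240
Minimum is at Blue with total 1795 blocks.

Blue, total 1795 blocks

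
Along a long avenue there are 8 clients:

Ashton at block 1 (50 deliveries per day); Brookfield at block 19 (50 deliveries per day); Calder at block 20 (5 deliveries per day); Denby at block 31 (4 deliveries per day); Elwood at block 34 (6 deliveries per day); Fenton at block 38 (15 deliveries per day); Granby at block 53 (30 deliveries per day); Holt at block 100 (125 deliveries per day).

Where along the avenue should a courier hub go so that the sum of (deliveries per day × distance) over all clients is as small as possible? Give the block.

x = 53

For a sum of weighted absolute distances on a line, the optimum is the weighted median (not the mean). Total weight W = 285; half-weight = 142.5.
Sort by position and accumulate weight:
  block 1 (Ashton, w=50) → cum 50
  block 19 (Brookfield, w=50) → cum 100
  block 20 (Calder, w=5) → cum 105
  block 31 (Denby, w=4) → cum 109
  block 34 (Elwood, w=6) → cum 115
  block 38 (Fenton, w=15) → cum 130
  block 53 (Granby, w=30) → cum 160  ≥ 142.5 → median here
  block 100 (Holt, w=125) → cum 285
Optimal location: block 53.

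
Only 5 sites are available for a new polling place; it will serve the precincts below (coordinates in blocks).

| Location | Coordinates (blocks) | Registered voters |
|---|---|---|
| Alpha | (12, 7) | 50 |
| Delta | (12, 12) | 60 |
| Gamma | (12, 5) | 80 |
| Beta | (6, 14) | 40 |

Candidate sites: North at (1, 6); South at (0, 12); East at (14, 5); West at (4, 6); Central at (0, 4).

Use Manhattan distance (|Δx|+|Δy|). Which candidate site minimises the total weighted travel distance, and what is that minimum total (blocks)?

East, total 1580 blocks

Total weighted distance at each candidate:
  North (1, 6): total = 3100
  South (0, 12): total = 3410
  East (14, 5): total = 1580
  West (4, 6): total = 2410
  Central (0, 4): total = 3630
Minimum is at East with total 1580 blocks.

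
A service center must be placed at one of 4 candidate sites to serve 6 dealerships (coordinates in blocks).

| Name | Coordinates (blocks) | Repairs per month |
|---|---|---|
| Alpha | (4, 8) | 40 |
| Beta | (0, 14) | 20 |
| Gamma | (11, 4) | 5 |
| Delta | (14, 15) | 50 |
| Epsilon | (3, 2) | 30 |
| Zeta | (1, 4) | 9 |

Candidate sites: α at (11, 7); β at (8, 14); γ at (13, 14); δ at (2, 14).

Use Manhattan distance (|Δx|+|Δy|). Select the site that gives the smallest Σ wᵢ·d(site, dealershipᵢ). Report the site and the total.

δ, total 1594 blocks

Total weighted distance at each candidate:
  α (11, 7): total = 1752
  β (8, 14): total = 1638
  γ (13, 14): total = 1878
  δ (2, 14): total = 1594
Minimum is at δ with total 1594 blocks.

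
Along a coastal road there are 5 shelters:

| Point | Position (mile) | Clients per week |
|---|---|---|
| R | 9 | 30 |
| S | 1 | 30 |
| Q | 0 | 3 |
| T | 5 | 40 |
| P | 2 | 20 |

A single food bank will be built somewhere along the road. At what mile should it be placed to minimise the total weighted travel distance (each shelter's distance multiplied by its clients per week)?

For a sum of weighted absolute distances on a line, the optimum is the weighted median (not the mean). Total weight W = 123; half-weight = 61.5.
Sort by position and accumulate weight:
  mile 0 (Q, w=3) → cum 3
  mile 1 (S, w=30) → cum 33
  mile 2 (P, w=20) → cum 53
  mile 5 (T, w=40) → cum 93  ≥ 61.5 → median here
  mile 9 (R, w=30) → cum 123
Optimal location: mile 5.

x = 5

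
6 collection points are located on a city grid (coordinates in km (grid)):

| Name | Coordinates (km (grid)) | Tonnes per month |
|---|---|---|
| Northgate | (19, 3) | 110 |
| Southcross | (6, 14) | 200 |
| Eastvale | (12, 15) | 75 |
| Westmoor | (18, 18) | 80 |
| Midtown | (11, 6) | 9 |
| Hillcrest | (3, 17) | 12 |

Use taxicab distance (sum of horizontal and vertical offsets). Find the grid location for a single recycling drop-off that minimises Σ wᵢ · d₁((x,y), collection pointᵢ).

Manhattan distance separates: Σwᵢ(|x−xᵢ|+|y−yᵢ|) = Σwᵢ|x−xᵢ| + Σwᵢ|y−yᵢ|, so x and y are optimised independently as 1-D weighted medians.
Total weight W = 486; half = 243.
x-coordinate, sorted with cumulative weight:
  x=3 (Hillcrest, w=12) cum 12
  x=6 (Southcross, w=200) cum 212
  x=11 (Midtown, w=9) cum 221
  x=12 (Eastvale, w=75) cum 296  ← median
  x=18 (Westmoor, w=80) cum 376
  x=19 (Northgate, w=110) cum 486
⇒ x* = 12
y-coordinate, sorted with cumulative weight:
  y=3 (Northgate, w=110) cum 110
  y=6 (Midtown, w=9) cum 119
  y=14 (Southcross, w=200) cum 319  ← median
  y=15 (Eastvale, w=75) cum 394
  y=17 (Hillcrest, w=12) cum 406
  y=18 (Westmoor, w=80) cum 486
⇒ y* = 14

(12, 14)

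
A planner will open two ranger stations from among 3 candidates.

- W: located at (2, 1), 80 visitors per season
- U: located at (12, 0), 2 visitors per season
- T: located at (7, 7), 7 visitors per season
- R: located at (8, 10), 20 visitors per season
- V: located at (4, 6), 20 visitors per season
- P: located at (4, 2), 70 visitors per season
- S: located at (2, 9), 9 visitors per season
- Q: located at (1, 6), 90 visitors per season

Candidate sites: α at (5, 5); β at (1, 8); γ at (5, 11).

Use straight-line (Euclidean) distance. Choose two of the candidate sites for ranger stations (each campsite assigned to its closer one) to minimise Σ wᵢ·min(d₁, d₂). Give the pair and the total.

{α, β}, total 996.0

Evaluate every pair (each demand assigned to the nearer of the two):
  {α, β}: total = 996.0
  {α, γ}: total = 1153.4
  {β, γ}: total = 1420.7
Best pair: {α, β} with total 996.0.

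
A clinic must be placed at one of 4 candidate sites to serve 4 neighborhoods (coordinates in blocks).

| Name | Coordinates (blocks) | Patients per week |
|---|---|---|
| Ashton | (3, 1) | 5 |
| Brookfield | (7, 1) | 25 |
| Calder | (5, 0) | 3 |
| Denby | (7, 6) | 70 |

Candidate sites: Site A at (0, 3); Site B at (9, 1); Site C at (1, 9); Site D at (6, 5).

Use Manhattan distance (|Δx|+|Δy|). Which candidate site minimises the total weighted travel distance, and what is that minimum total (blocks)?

Total weighted distance at each candidate:
  Site A (0, 3): total = 974
  Site B (9, 1): total = 585
  Site C (1, 9): total = 1069
  Site D (6, 5): total = 318
Minimum is at Site D with total 318 blocks.

Site D, total 318 blocks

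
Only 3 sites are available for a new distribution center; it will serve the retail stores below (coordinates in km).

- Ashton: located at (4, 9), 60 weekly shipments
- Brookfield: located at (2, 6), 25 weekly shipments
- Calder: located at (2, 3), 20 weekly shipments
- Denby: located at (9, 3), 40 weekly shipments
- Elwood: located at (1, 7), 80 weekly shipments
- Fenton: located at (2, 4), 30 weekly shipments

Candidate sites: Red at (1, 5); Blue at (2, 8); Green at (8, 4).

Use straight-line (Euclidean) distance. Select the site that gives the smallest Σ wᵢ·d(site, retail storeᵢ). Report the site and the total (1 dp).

Blue, total 861.4 km

Total weighted distance at each candidate:
  Red (1, 5): total = 912.4
  Blue (2, 8): total = 861.4
  Green (8, 4): total = 1509.8
Minimum is at Blue with total 861.4 km.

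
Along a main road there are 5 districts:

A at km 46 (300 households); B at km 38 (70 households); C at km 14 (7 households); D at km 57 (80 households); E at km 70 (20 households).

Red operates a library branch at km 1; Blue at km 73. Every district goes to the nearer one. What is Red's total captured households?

7

The indifferent point is the midpoint (1+73)/2 = 37; districts left of it (closer to Red at 1) go to Red, those right go to Blue.
  C at 14 (w=7) → Red
  B at 38 (w=70) → Blue
  A at 46 (w=300) → Blue
  D at 57 (w=80) → Blue
  E at 70 (w=20) → Blue
Red captures 7; Blue captures 470.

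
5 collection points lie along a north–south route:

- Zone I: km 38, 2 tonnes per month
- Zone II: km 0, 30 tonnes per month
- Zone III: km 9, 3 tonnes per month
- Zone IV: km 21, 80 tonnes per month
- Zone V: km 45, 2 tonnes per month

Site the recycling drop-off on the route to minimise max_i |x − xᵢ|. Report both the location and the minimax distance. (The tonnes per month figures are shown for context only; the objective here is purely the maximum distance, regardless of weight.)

The 1-center on a line is the midpoint of the two extreme points: leftmost at 0, rightmost at 45.
Optimal location = (0 + 45)/2 = 22.5; maximum distance = (45 − 0)/2 = 22.5.

location 22.5, max distance 22.5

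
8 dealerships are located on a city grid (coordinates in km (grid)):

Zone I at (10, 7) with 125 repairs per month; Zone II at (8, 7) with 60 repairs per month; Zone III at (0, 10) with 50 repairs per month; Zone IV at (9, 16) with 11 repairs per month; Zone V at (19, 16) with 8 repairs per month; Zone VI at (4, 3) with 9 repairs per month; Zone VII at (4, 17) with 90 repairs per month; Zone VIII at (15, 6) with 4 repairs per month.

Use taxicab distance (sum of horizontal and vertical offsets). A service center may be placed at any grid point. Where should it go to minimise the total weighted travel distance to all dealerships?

Manhattan distance separates: Σwᵢ(|x−xᵢ|+|y−yᵢ|) = Σwᵢ|x−xᵢ| + Σwᵢ|y−yᵢ|, so x and y are optimised independently as 1-D weighted medians.
Total weight W = 357; half = 178.5.
x-coordinate, sorted with cumulative weight:
  x=0 (Zone III, w=50) cum 50
  x=4 (Zone VI, w=9) cum 59
  x=4 (Zone VII, w=90) cum 149
  x=8 (Zone II, w=60) cum 209  ← median
  x=9 (Zone IV, w=11) cum 220
  x=10 (Zone I, w=125) cum 345
  x=15 (Zone VIII, w=4) cum 349
  x=19 (Zone V, w=8) cum 357
⇒ x* = 8
y-coordinate, sorted with cumulative weight:
  y=3 (Zone VI, w=9) cum 9
  y=6 (Zone VIII, w=4) cum 13
  y=7 (Zone I, w=125) cum 138
  y=7 (Zone II, w=60) cum 198  ← median
  y=10 (Zone III, w=50) cum 248
  y=16 (Zone IV, w=11) cum 259
  y=16 (Zone V, w=8) cum 267
  y=17 (Zone VII, w=90) cum 357
⇒ y* = 7

(8, 7)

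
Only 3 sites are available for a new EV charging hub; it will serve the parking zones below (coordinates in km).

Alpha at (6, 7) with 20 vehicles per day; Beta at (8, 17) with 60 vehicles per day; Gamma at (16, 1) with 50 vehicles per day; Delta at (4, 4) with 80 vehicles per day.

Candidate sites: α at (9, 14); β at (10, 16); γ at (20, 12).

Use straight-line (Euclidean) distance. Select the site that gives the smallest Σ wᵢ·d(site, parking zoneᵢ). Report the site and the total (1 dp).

Total weighted distance at each candidate:
  α (9, 14): total = 1974.7
  β (10, 16): total = 2212.2
  γ (20, 12): total = 3093.6
Minimum is at α with total 1974.7 km.

α, total 1974.7 km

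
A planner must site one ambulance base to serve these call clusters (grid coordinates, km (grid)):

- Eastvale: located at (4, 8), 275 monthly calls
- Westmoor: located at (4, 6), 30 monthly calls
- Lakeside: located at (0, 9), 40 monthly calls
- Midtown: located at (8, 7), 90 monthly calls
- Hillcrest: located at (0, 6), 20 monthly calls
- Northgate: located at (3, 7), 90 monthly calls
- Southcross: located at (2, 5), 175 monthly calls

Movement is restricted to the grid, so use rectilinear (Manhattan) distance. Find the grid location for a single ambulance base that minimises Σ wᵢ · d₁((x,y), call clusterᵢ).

(4, 7)

Manhattan distance separates: Σwᵢ(|x−xᵢ|+|y−yᵢ|) = Σwᵢ|x−xᵢ| + Σwᵢ|y−yᵢ|, so x and y are optimised independently as 1-D weighted medians.
Total weight W = 720; half = 360.
x-coordinate, sorted with cumulative weight:
  x=0 (Lakeside, w=40) cum 40
  x=0 (Hillcrest, w=20) cum 60
  x=2 (Southcross, w=175) cum 235
  x=3 (Northgate, w=90) cum 325
  x=4 (Eastvale, w=275) cum 600  ← median
  x=4 (Westmoor, w=30) cum 630
  x=8 (Midtown, w=90) cum 720
⇒ x* = 4
y-coordinate, sorted with cumulative weight:
  y=5 (Southcross, w=175) cum 175
  y=6 (Westmoor, w=30) cum 205
  y=6 (Hillcrest, w=20) cum 225
  y=7 (Midtown, w=90) cum 315
  y=7 (Northgate, w=90) cum 405  ← median
  y=8 (Eastvale, w=275) cum 680
  y=9 (Lakeside, w=40) cum 720
⇒ y* = 7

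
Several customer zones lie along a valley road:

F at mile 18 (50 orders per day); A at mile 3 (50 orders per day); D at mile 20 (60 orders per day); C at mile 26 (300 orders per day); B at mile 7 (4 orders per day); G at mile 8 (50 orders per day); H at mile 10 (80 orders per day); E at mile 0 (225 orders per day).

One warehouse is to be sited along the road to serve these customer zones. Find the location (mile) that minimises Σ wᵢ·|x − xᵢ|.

For a sum of weighted absolute distances on a line, the optimum is the weighted median (not the mean). Total weight W = 819; half-weight = 409.5.
Sort by position and accumulate weight:
  mile 0 (E, w=225) → cum 225
  mile 3 (A, w=50) → cum 275
  mile 7 (B, w=4) → cum 279
  mile 8 (G, w=50) → cum 329
  mile 10 (H, w=80) → cum 409
  mile 18 (F, w=50) → cum 459  ≥ 409.5 → median here
  mile 20 (D, w=60) → cum 519
  mile 26 (C, w=300) → cum 819
Optimal location: mile 18.

x = 18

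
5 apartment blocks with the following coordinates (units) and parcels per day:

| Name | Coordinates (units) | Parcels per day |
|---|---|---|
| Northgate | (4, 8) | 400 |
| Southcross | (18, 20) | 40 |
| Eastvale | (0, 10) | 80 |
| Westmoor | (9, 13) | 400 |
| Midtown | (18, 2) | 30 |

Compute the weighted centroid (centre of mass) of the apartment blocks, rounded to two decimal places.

The minimiser of Σwᵢ‖p−pᵢ‖² is the weighted centroid p* = (Σwᵢpᵢ)/(Σwᵢ).
Σwᵢ = 950.
Σwᵢxᵢ = 400·4 + 40·18 + 80·0 + 400·9 + 30·18 = 6460.
Σwᵢyᵢ = 400·8 + 40·20 + 80·10 + 400·13 + 30·2 = 10060.
x* = 6460/950 = 6.80, y* = 10060/950 = 10.59.

(6.80, 10.59)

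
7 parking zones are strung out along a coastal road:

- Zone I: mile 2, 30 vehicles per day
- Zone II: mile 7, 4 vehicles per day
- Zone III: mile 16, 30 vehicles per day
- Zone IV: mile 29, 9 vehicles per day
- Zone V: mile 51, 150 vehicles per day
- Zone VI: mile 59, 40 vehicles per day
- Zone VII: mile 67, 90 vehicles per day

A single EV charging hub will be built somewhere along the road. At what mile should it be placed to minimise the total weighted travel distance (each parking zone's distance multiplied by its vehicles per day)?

x = 51

For a sum of weighted absolute distances on a line, the optimum is the weighted median (not the mean). Total weight W = 353; half-weight = 176.5.
Sort by position and accumulate weight:
  mile 2 (Zone I, w=30) → cum 30
  mile 7 (Zone II, w=4) → cum 34
  mile 16 (Zone III, w=30) → cum 64
  mile 29 (Zone IV, w=9) → cum 73
  mile 51 (Zone V, w=150) → cum 223  ≥ 176.5 → median here
  mile 59 (Zone VI, w=40) → cum 263
  mile 67 (Zone VII, w=90) → cum 353
Optimal location: mile 51.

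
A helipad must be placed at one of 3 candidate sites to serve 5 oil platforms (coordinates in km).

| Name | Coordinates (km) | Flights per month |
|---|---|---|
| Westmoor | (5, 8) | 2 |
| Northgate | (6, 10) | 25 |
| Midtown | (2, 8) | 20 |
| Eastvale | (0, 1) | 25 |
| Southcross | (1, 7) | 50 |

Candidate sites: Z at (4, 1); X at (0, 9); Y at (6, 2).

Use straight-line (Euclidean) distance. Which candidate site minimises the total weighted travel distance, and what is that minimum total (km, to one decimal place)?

Total weighted distance at each candidate:
  Z (4, 1): total = 825.6
  X (0, 9): total = 518.8
  Y (6, 2): total = 862.0
Minimum is at X with total 518.8 km.

X, total 518.8 km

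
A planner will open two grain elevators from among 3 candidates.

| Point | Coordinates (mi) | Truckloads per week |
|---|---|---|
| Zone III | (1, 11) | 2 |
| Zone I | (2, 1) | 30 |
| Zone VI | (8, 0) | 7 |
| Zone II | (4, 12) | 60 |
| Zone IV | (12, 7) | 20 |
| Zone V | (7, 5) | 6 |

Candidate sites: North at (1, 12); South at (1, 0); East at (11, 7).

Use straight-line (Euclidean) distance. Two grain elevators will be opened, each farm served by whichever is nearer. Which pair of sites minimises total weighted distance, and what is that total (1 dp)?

Evaluate every pair (each demand assigned to the nearer of the two):
  {North, South}: total = 561.9
  {North, East}: total = 606.6
  {South, East}: total = 675.9
Best pair: {North, South} with total 561.9.

{North, South}, total 561.9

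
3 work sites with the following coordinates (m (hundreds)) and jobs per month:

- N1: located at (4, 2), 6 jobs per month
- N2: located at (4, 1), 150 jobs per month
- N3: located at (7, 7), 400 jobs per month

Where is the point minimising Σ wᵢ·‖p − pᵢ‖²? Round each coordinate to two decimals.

(6.16, 5.33)

The minimiser of Σwᵢ‖p−pᵢ‖² is the weighted centroid p* = (Σwᵢpᵢ)/(Σwᵢ).
Σwᵢ = 556.
Σwᵢxᵢ = 6·4 + 150·4 + 400·7 = 3424.
Σwᵢyᵢ = 6·2 + 150·1 + 400·7 = 2962.
x* = 3424/556 = 6.16, y* = 2962/556 = 5.33.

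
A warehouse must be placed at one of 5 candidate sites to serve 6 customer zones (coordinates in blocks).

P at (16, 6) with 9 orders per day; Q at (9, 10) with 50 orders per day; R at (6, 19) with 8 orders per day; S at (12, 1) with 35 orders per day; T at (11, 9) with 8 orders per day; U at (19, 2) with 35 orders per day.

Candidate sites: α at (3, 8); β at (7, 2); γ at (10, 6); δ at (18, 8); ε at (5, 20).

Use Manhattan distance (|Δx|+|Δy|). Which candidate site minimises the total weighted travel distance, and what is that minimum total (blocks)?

γ, total 1172 blocks

Total weighted distance at each candidate:
  α (3, 8): total = 2049
  β (7, 2): total = 1479
  γ (10, 6): total = 1172
  δ (18, 8): total = 1534
  ε (5, 20): total = 3107
Minimum is at γ with total 1172 blocks.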